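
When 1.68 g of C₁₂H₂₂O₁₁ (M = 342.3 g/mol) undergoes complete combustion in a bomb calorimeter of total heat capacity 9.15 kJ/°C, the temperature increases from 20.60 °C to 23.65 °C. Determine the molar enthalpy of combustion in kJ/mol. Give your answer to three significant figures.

ΔT = 23.65 − 20.60 = 3.05 °C
q_cal = C_cal × ΔT = 9.15 × 3.05 = 27.9075 kJ
n = 1.68 / 342.3 = 0.004908 mol
q_rxn = −q_cal = -27.9075 kJ
ΔH = -27.9075 / 0.004908 = -5686 kJ/mol

ΔH = -5690 kJ/mol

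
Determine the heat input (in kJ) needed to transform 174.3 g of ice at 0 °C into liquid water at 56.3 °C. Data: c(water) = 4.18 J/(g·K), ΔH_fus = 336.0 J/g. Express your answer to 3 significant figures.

q1 (melt at 0 °C): 174.3 × 336.0 = 58565 J
q2 (heat water 0.0→56.3 °C): 174.3 × 4.18 × 56.3 = 41019 J
Total: 58565 + 41019 = 99584 J = 99.6 kJ

q = 99.6 kJ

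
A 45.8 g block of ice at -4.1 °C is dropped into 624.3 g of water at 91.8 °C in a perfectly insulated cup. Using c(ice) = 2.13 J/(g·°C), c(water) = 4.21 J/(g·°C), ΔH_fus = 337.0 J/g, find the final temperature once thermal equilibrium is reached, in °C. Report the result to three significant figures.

T_f = 79.9 °C

Heat to bring ice to 0 °C and melt it: q₁ = 45.8×2.13×4.1 + 45.8×337.0 = 15835 J
Heat the water can supply cooling to 0 °C: 624.3×4.21×91.8 = 241278 J > q₁, so all ice melts.
Energy balance: 624.3×4.21×(91.8 − T) = 15835 + 45.8×4.21×(T − 0)
2628.303(91.8 − T) = 15835 + 192.818 T
241278 − 15835 = 2821.121 T
T = 225443 / 2821.121 = 79.91 °C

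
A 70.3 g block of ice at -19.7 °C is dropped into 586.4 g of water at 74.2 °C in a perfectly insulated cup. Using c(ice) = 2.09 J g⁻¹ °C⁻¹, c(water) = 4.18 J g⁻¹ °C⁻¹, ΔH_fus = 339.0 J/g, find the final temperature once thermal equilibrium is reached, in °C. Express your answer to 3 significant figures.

T_f = 56.5 °C

Heat to bring ice to 0 °C and melt it: q₁ = 70.3×2.09×19.7 + 70.3×339.0 = 26726 J
Heat the water can supply cooling to 0 °C: 586.4×4.18×74.2 = 181875 J > q₁, so all ice melts.
Energy balance: 586.4×4.18×(74.2 − T) = 26726 + 70.3×4.18×(T − 0)
2451.152(74.2 − T) = 26726 + 293.854 T
181875 − 26726 = 2745.006 T
T = 155149 / 2745.006 = 56.52 °C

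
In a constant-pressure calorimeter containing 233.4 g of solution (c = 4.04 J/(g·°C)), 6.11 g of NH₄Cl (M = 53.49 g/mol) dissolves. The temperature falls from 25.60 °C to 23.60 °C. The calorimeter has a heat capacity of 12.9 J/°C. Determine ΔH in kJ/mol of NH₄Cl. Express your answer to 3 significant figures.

ΔH = 16.7 kJ/mol

|ΔT| = |23.60 − 25.60| = 2.00 °C
|q_surr| = (233.4 × 4.04 + 12.9) × 2.00 = 955.836 × 2.00 = 1912 J
n(NH₄Cl) = 6.11 / 53.49 = 0.1142 mol
Temperature fell, so q_rxn = +|q_surr| = 1.912 kJ
ΔH = q_rxn / n = 16.74 kJ/mol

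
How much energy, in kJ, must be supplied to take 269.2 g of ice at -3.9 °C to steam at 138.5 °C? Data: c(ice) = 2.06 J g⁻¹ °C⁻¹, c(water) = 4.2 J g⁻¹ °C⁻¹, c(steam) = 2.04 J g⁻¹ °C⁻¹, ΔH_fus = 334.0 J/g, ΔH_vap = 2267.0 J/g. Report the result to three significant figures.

q1 (heat ice -3.9→0.0 °C): 269.2 × 2.06 × 3.9 = 2163 J
q2 (melt at 0 °C): 269.2 × 334.0 = 89913 J
q3 (heat water 0.0→100.0 °C): 269.2 × 4.2 × 100.0 = 113064 J
q4 (vaporize at 100 °C): 269.2 × 2267.0 = 610276 J
q5 (heat steam 100.0→138.5 °C): 269.2 × 2.04 × 38.5 = 21143 J
Total: 2163 + 89913 + 113064 + 610276 + 21143 = 836559 J = 837 kJ

q = 837 kJ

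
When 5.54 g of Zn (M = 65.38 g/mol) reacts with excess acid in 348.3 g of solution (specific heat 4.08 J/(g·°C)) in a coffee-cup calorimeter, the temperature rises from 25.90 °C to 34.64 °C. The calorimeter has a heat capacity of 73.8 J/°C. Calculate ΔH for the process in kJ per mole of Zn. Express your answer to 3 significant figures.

ΔH = -154 kJ/mol

|ΔT| = |34.64 − 25.90| = 8.74 °C
|q_surr| = (348.3 × 4.08 + 73.8) × 8.74 = 1494.864 × 8.74 = 13070 J
n(Zn) = 5.54 / 65.38 = 0.08474 mol
Temperature rose, so q_rxn = −|q_surr| = -13.07 kJ
ΔH = q_rxn / n = -154.2 kJ/mol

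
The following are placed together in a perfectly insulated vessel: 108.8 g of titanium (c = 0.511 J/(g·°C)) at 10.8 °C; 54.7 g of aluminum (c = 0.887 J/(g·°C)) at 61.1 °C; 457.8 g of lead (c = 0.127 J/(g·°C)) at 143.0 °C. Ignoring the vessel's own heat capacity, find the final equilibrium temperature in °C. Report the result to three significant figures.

T_f = 73.2 °C

Σ mᵢcᵢ(T − Tᵢ) = 0  ⇒  T = Σ mᵢcᵢTᵢ / Σ mᵢcᵢ
Σ mᵢcᵢ = 108.8×0.511 + 54.7×0.887 + 457.8×0.127 = 162.2563
Σ mᵢcᵢTᵢ = 55.5968×10.8 + 48.5189×61.1 + 58.1406×143.0 = 11879
T = 11879 / 162.2563 = 73.21 °C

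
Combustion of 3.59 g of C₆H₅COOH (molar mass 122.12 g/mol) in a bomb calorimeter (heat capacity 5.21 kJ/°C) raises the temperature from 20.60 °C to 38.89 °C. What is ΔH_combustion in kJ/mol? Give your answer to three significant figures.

ΔH = -3240 kJ/mol

ΔT = 38.89 − 20.60 = 18.29 °C
q_cal = C_cal × ΔT = 5.21 × 18.29 = 95.2909 kJ
n = 3.59 / 122.12 = 0.02940 mol
q_rxn = −q_cal = -95.2909 kJ
ΔH = -95.2909 / 0.02940 = -3241 kJ/mol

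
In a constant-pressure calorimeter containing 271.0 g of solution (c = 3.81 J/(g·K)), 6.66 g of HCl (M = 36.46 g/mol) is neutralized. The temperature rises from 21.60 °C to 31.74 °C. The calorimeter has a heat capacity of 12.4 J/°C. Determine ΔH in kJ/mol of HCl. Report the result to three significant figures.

ΔH = -58.0 kJ/mol

|ΔT| = |31.74 − 21.60| = 10.14 °C
|q_surr| = (271.0 × 3.81 + 12.4) × 10.14 = 1044.91 × 10.14 = 10600 J
n(HCl) = 6.66 / 36.46 = 0.1827 mol
Temperature rose, so q_rxn = −|q_surr| = -10.60 kJ
ΔH = q_rxn / n = -58.02 kJ/mol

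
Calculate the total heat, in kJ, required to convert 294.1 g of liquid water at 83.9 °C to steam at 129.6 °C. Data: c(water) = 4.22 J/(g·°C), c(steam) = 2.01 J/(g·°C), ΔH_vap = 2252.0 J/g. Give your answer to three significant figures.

q1 (heat water 83.9→100.0 °C): 294.1 × 4.22 × 16.1 = 19982 J
q2 (vaporize at 100 °C): 294.1 × 2252.0 = 662313 J
q3 (heat steam 100.0→129.6 °C): 294.1 × 2.01 × 29.6 = 17498 J
Total: 19982 + 662313 + 17498 = 699793 J = 700 kJ

q = 700 kJ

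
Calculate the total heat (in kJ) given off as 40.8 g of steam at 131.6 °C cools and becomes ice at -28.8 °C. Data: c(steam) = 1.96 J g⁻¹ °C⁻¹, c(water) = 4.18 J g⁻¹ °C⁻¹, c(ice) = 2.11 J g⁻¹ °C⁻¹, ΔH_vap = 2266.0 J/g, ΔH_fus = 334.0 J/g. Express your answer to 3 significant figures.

q1 (cool steam 131.6→100 °C): 40.8 × 1.96 × 31.6 = 2527 J
q2 (condense at 100 °C): 40.8 × 2266.0 = 92453 J
q3 (cool water 100→0 °C): 40.8 × 4.18 × 100.0 = 17054 J
q4 (freeze at 0 °C): 40.8 × 334.0 = 13627 J
q5 (cool ice 0→-28.8 °C): 40.8 × 2.11 × 28.8 = 2479 J
Total: 2527 + 92453 + 17054 + 13627 + 2479 = 128140 J = 128 kJ

q = 128 kJ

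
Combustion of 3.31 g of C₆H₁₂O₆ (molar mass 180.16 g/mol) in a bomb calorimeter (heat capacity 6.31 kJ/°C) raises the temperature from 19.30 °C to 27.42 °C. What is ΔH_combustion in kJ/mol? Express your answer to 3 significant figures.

ΔH = -2790 kJ/mol

ΔT = 27.42 − 19.30 = 8.12 °C
q_cal = C_cal × ΔT = 6.31 × 8.12 = 51.2372 kJ
n = 3.31 / 180.16 = 0.01837 mol
q_rxn = −q_cal = -51.2372 kJ
ΔH = -51.2372 / 0.01837 = -2789 kJ/mol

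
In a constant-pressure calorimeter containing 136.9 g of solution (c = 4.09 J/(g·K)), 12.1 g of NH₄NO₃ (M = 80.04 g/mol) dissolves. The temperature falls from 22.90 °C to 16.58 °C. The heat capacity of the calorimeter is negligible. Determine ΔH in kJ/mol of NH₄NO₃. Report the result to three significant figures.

ΔH = 23.4 kJ/mol

|ΔT| = |16.58 − 22.90| = 6.32 °C
|q_surr| = (136.9 × 4.09) × 6.32 = 559.921 × 6.32 = 3539 J
n(NH₄NO₃) = 12.1 / 80.04 = 0.1512 mol
Temperature fell, so q_rxn = +|q_surr| = 3.539 kJ
ΔH = q_rxn / n = 23.41 kJ/mol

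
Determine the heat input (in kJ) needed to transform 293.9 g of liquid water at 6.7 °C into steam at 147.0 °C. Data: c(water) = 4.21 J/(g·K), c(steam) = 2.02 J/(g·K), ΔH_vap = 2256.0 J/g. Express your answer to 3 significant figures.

q1 (heat water 6.7→100.0 °C): 293.9 × 4.21 × 93.3 = 115442 J
q2 (vaporize at 100 °C): 293.9 × 2256.0 = 663038 J
q3 (heat steam 100.0→147.0 °C): 293.9 × 2.02 × 47.0 = 27903 J
Total: 115442 + 663038 + 27903 = 806383 J = 806 kJ

q = 806 kJ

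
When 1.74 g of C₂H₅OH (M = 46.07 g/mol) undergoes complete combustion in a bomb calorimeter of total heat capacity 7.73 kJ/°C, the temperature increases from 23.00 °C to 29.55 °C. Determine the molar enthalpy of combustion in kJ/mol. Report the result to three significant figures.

ΔH = -1340 kJ/mol

ΔT = 29.55 − 23.00 = 6.55 °C
q_cal = C_cal × ΔT = 7.73 × 6.55 = 50.6315 kJ
n = 1.74 / 46.07 = 0.03777 mol
q_rxn = −q_cal = -50.6315 kJ
ΔH = -50.6315 / 0.03777 = -1341 kJ/mol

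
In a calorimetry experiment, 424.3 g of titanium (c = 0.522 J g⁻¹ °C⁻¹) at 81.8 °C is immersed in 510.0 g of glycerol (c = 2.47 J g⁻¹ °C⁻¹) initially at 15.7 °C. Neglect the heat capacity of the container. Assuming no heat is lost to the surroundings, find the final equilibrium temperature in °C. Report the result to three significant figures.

T_f = 25.6 °C

Heat lost by titanium = heat gained by glycerol.
(424.3)(0.522)(81.8 − T) = (510.0)(2.47)(T − 15.7)
221.4846 (81.8 − T) = 1259.7 (T − 15.7)
18117 − 221.4846 T = 1259.7 T − 19777
37894 = 1481.1846 T
T = 25.58 °C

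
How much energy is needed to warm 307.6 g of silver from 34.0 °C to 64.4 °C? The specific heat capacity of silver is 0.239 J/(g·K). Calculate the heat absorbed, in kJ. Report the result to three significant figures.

q = 2.23 kJ

q = m c ΔT = 307.6 × 0.239 × (64.4 − 34.0)
q = 307.6 × 0.239 × 30.4 = 2234.9 J = 2.23 kJ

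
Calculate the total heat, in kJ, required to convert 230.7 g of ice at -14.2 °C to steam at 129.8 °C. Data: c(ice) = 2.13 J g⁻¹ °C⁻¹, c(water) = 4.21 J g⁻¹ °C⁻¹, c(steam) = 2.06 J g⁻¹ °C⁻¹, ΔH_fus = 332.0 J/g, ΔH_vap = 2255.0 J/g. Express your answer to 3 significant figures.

q1 (heat ice -14.2→0.0 °C): 230.7 × 2.13 × 14.2 = 6978 J
q2 (melt at 0 °C): 230.7 × 332.0 = 76592 J
q3 (heat water 0.0→100.0 °C): 230.7 × 4.21 × 100.0 = 97125 J
q4 (vaporize at 100 °C): 230.7 × 2255.0 = 520229 J
q5 (heat steam 100.0→129.8 °C): 230.7 × 2.06 × 29.8 = 14162 J
Total: 6978 + 76592 + 97125 + 520229 + 14162 = 715086 J = 715 kJ

q = 715 kJ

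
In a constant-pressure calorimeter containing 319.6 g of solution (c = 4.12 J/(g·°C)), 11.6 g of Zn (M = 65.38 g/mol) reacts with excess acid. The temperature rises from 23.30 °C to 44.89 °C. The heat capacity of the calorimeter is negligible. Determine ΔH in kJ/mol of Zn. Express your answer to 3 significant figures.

|ΔT| = |44.89 − 23.30| = 21.59 °C
|q_surr| = (319.6 × 4.12) × 21.59 = 1316.752 × 21.59 = 28430 J
n(Zn) = 11.6 / 65.38 = 0.1774 mol
Temperature rose, so q_rxn = −|q_surr| = -28.43 kJ
ΔH = q_rxn / n = -160.3 kJ/mol

ΔH = -160 kJ/mol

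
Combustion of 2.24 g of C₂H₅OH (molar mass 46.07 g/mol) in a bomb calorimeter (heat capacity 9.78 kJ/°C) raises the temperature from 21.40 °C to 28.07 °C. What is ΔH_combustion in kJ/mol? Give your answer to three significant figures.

ΔH = -1340 kJ/mol

ΔT = 28.07 − 21.40 = 6.67 °C
q_cal = C_cal × ΔT = 9.78 × 6.67 = 65.2326 kJ
n = 2.24 / 46.07 = 0.04862 mol
q_rxn = −q_cal = -65.2326 kJ
ΔH = -65.2326 / 0.04862 = -1342 kJ/mol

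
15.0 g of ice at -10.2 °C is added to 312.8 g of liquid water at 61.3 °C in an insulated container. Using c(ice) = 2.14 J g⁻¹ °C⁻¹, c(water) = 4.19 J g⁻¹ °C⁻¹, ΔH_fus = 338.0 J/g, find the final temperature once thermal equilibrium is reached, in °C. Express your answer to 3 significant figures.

Heat to bring ice to 0 °C and melt it: q₁ = 15.0×2.14×10.2 + 15.0×338.0 = 5397.4 J
Heat the water can supply cooling to 0 °C: 312.8×4.19×61.3 = 80341.7 J > q₁, so all ice melts.
Energy balance: 312.8×4.19×(61.3 − T) = 5397.4 + 15.0×4.19×(T − 0)
1310.632(61.3 − T) = 5397.4 + 62.85 T
80341.7 − 5397.4 = 1373.482 T
T = 74944.3 / 1373.482 = 54.57 °C

T_f = 54.6 °C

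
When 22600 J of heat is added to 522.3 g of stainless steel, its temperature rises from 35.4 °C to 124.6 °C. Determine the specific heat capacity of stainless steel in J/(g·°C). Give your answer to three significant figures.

c = 0.485 J/(g·°C)

c = q / (m ΔT) = 22600 / (522.3 × 89.2)
c = 22600 / 46589.16 = 0.485 J/(g·°C)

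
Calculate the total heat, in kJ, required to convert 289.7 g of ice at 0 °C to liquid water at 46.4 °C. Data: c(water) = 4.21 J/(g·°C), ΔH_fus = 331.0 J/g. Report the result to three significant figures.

q1 (melt at 0 °C): 289.7 × 331.0 = 95891 J
q2 (heat water 0.0→46.4 °C): 289.7 × 4.21 × 46.4 = 56591 J
Total: 95891 + 56591 = 152482 J = 152 kJ

q = 152 kJ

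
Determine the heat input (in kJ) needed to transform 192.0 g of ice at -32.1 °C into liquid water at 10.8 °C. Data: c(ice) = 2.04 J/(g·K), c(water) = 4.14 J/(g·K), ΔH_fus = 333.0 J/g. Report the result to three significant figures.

q1 (heat ice -32.1→0.0 °C): 192.0 × 2.04 × 32.1 = 12573 J
q2 (melt at 0 °C): 192.0 × 333.0 = 63936 J
q3 (heat water 0.0→10.8 °C): 192.0 × 4.14 × 10.8 = 8585 J
Total: 12573 + 63936 + 8585 = 85094 J = 85.1 kJ

q = 85.1 kJ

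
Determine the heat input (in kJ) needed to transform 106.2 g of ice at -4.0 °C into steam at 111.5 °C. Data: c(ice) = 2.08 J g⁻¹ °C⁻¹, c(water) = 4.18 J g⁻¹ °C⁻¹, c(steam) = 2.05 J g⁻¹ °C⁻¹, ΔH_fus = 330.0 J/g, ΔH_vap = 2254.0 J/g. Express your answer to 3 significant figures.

q = 322 kJ

q1 (heat ice -4.0→0.0 °C): 106.2 × 2.08 × 4.0 = 884 J
q2 (melt at 0 °C): 106.2 × 330.0 = 35046 J
q3 (heat water 0.0→100.0 °C): 106.2 × 4.18 × 100.0 = 44392 J
q4 (vaporize at 100 °C): 106.2 × 2254.0 = 239375 J
q5 (heat steam 100.0→111.5 °C): 106.2 × 2.05 × 11.5 = 2504 J
Total: 884 + 35046 + 44392 + 239375 + 2504 = 322201 J = 322 kJ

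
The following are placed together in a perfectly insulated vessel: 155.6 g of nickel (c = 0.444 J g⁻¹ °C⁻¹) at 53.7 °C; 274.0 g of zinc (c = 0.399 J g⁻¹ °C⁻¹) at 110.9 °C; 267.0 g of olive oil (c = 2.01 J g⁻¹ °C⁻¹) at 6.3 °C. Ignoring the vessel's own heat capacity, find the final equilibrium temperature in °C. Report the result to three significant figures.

Σ mᵢcᵢ(T − Tᵢ) = 0  ⇒  T = Σ mᵢcᵢTᵢ / Σ mᵢcᵢ
Σ mᵢcᵢ = 155.6×0.444 + 274.0×0.399 + 267.0×2.01 = 715.0824
Σ mᵢcᵢTᵢ = 69.0864×53.7 + 109.326×110.9 + 536.67×6.3 = 19215
T = 19215 / 715.0824 = 26.87 °C

T_f = 26.9 °C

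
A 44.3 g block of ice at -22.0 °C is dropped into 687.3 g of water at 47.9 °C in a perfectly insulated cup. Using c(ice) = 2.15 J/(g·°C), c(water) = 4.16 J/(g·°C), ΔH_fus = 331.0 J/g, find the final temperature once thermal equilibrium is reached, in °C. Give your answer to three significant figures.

T_f = 39.5 °C

Heat to bring ice to 0 °C and melt it: q₁ = 44.3×2.15×22.0 + 44.3×331.0 = 16759 J
Heat the water can supply cooling to 0 °C: 687.3×4.16×47.9 = 136954 J > q₁, so all ice melts.
Energy balance: 687.3×4.16×(47.9 − T) = 16759 + 44.3×4.16×(T − 0)
2859.168(47.9 − T) = 16759 + 184.288 T
136954 − 16759 = 3043.456 T
T = 120195 / 3043.456 = 39.49 °C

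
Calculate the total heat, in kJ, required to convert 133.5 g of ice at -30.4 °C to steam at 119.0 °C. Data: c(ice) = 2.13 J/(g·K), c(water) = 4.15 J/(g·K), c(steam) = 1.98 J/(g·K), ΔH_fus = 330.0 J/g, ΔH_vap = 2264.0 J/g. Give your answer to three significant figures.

q1 (heat ice -30.4→0.0 °C): 133.5 × 2.13 × 30.4 = 8644 J
q2 (melt at 0 °C): 133.5 × 330.0 = 44055 J
q3 (heat water 0.0→100.0 °C): 133.5 × 4.15 × 100.0 = 55403 J
q4 (vaporize at 100 °C): 133.5 × 2264.0 = 302244 J
q5 (heat steam 100.0→119.0 °C): 133.5 × 1.98 × 19.0 = 5022 J
Total: 8644 + 44055 + 55403 + 302244 + 5022 = 415368 J = 415 kJ

q = 415 kJ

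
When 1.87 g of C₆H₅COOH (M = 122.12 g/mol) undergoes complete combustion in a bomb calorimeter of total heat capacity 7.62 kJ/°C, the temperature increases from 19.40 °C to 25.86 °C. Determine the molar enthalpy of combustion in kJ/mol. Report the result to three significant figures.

ΔH = -3210 kJ/mol

ΔT = 25.86 − 19.40 = 6.46 °C
q_cal = C_cal × ΔT = 7.62 × 6.46 = 49.2252 kJ
n = 1.87 / 122.12 = 0.015313 mol
q_rxn = −q_cal = -49.2252 kJ
ΔH = -49.2252 / 0.015313 = -3214.6 kJ/mol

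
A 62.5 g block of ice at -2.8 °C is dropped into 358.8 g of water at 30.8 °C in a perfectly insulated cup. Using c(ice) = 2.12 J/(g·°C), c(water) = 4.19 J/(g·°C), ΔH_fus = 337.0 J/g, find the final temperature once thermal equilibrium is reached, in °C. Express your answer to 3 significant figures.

Heat to bring ice to 0 °C and melt it: q₁ = 62.5×2.12×2.8 + 62.5×337.0 = 21434 J
Heat the water can supply cooling to 0 °C: 358.8×4.19×30.8 = 46303.9 J > q₁, so all ice melts.
Energy balance: 358.8×4.19×(30.8 − T) = 21434 + 62.5×4.19×(T − 0)
1503.372(30.8 − T) = 21434 + 261.875 T
46303.9 − 21434 = 1765.247 T
T = 24869.9 / 1765.247 = 14.09 °C

T_f = 14.1 °C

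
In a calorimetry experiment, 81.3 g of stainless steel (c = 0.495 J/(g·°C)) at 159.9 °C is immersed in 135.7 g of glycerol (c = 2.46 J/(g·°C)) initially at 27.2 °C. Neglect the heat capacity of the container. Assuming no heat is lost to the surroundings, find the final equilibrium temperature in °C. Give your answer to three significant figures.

Heat lost by stainless steel = heat gained by glycerol.
(81.3)(0.495)(159.9 − T) = (135.7)(2.46)(T − 27.2)
40.2435 (159.9 − T) = 333.822 (T − 27.2)
6434.9 − 40.2435 T = 333.822 T − 9080.0
15514.9 = 374.0655 T
T = 41.48 °C

T_f = 41.5 °C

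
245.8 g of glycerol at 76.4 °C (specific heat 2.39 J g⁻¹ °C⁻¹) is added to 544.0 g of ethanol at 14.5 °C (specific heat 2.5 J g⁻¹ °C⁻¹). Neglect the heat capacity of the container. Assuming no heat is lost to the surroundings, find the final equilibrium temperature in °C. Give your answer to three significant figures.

Heat lost by glycerol = heat gained by ethanol.
(245.8)(2.39)(76.4 − T) = (544.0)(2.5)(T − 14.5)
587.462 (76.4 − T) = 1360 (T − 14.5)
44882 − 587.462 T = 1360 T − 19720
64602 = 1947.462 T
T = 33.17 °C

T_f = 33.2 °C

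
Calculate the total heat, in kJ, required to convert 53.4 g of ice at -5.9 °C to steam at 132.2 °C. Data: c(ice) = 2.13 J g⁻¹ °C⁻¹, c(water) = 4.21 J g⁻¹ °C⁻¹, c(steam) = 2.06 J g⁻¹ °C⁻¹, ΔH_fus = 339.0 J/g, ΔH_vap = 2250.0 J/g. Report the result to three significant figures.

q = 165 kJ

q1 (heat ice -5.9→0.0 °C): 53.4 × 2.13 × 5.9 = 671 J
q2 (melt at 0 °C): 53.4 × 339.0 = 18103 J
q3 (heat water 0.0→100.0 °C): 53.4 × 4.21 × 100.0 = 22481 J
q4 (vaporize at 100 °C): 53.4 × 2250.0 = 120150 J
q5 (heat steam 100.0→132.2 °C): 53.4 × 2.06 × 32.2 = 3542 J
Total: 671 + 18103 + 22481 + 120150 + 3542 = 164947 J = 165 kJ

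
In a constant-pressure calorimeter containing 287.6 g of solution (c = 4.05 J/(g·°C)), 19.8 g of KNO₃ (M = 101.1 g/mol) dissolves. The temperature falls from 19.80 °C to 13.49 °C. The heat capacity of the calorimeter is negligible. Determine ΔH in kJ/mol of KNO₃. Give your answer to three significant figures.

|ΔT| = |13.49 − 19.80| = 6.31 °C
|q_surr| = (287.6 × 4.05) × 6.31 = 1164.78 × 6.31 = 7350 J
n(KNO₃) = 19.8 / 101.1 = 0.1958 mol
Temperature fell, so q_rxn = +|q_surr| = 7.350 kJ
ΔH = q_rxn / n = 37.54 kJ/mol

ΔH = 37.5 kJ/mol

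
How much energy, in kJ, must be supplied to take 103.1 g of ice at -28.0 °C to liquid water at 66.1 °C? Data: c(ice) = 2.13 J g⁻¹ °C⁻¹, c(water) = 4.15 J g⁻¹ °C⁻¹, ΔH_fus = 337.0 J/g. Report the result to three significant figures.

q1 (heat ice -28.0→0.0 °C): 103.1 × 2.13 × 28.0 = 6149 J
q2 (melt at 0 °C): 103.1 × 337.0 = 34745 J
q3 (heat water 0.0→66.1 °C): 103.1 × 4.15 × 66.1 = 28282 J
Total: 6149 + 34745 + 28282 = 69176 J = 69.2 kJ

q = 69.2 kJ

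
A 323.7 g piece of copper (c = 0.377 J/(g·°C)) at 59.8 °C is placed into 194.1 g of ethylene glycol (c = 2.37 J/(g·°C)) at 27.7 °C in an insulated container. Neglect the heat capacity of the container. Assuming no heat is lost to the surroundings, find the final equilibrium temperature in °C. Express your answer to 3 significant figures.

T_f = 34.4 °C

Heat lost by copper = heat gained by ethylene glycol.
(323.7)(0.377)(59.8 − T) = (194.1)(2.37)(T − 27.7)
122.0349 (59.8 − T) = 460.017 (T − 27.7)
7297.7 − 122.0349 T = 460.017 T − 12742
20039.7 = 582.0519 T
T = 34.43 °C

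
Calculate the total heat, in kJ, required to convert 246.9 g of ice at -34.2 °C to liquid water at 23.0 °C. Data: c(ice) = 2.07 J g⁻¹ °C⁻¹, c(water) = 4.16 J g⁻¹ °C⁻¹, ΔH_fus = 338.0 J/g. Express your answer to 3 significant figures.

q = 125 kJ

q1 (heat ice -34.2→0.0 °C): 246.9 × 2.07 × 34.2 = 17479 J
q2 (melt at 0 °C): 246.9 × 338.0 = 83452 J
q3 (heat water 0.0→23.0 °C): 246.9 × 4.16 × 23.0 = 23623 J
Total: 17479 + 83452 + 23623 = 124554 J = 125 kJ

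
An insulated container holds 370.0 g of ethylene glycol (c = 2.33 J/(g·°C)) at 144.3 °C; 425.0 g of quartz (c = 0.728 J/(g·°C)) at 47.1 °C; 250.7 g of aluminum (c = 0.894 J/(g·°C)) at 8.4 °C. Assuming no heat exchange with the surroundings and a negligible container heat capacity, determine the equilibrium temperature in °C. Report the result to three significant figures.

Σ mᵢcᵢ(T − Tᵢ) = 0  ⇒  T = Σ mᵢcᵢTᵢ / Σ mᵢcᵢ
Σ mᵢcᵢ = 370.0×2.33 + 425.0×0.728 + 250.7×0.894 = 1395.6258
Σ mᵢcᵢTᵢ = 862.1×144.3 + 309.4×47.1 + 224.1258×8.4 = 140860
T = 140860 / 1395.6258 = 100.9 °C

T_f = 101 °C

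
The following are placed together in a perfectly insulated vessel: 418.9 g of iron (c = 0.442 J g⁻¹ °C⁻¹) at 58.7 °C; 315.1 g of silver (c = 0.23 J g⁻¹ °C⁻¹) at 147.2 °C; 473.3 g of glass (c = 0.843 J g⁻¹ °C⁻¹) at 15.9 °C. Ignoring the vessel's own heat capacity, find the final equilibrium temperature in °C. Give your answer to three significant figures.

T_f = 42.5 °C

Σ mᵢcᵢ(T − Tᵢ) = 0  ⇒  T = Σ mᵢcᵢTᵢ / Σ mᵢcᵢ
Σ mᵢcᵢ = 418.9×0.442 + 315.1×0.23 + 473.3×0.843 = 656.6187
Σ mᵢcᵢTᵢ = 185.1538×58.7 + 72.473×147.2 + 398.9919×15.9 = 27881
T = 27881 / 656.6187 = 42.46 °C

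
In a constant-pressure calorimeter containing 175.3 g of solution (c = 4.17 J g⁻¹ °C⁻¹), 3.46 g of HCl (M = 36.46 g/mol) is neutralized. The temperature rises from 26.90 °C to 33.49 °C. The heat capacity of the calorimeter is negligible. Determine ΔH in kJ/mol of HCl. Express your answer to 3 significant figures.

ΔH = -50.8 kJ/mol

|ΔT| = |33.49 − 26.90| = 6.59 °C
|q_surr| = (175.3 × 4.17) × 6.59 = 731.001 × 6.59 = 4817 J
n(HCl) = 3.46 / 36.46 = 0.09490 mol
Temperature rose, so q_rxn = −|q_surr| = -4.817 kJ
ΔH = q_rxn / n = -50.76 kJ/mol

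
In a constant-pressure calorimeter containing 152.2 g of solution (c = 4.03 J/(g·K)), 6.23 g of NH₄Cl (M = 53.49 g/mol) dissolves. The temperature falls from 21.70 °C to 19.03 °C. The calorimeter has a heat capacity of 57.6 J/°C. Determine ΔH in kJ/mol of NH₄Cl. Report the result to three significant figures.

|ΔT| = |19.03 − 21.70| = 2.67 °C
|q_surr| = (152.2 × 4.03 + 57.6) × 2.67 = 670.966 × 2.67 = 1791 J
n(NH₄Cl) = 6.23 / 53.49 = 0.1165 mol
Temperature fell, so q_rxn = +|q_surr| = 1.791 kJ
ΔH = q_rxn / n = 15.37 kJ/mol

ΔH = 15.4 kJ/mol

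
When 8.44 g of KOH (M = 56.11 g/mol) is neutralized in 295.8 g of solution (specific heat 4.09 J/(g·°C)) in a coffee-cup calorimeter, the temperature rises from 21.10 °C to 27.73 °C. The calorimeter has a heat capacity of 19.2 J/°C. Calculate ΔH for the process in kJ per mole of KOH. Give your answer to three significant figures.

|ΔT| = |27.73 − 21.10| = 6.63 °C
|q_surr| = (295.8 × 4.09 + 19.2) × 6.63 = 1229.022 × 6.63 = 8148 J
n(KOH) = 8.44 / 56.11 = 0.1504 mol
Temperature rose, so q_rxn = −|q_surr| = -8.148 kJ
ΔH = q_rxn / n = -54.18 kJ/mol

ΔH = -54.2 kJ/mol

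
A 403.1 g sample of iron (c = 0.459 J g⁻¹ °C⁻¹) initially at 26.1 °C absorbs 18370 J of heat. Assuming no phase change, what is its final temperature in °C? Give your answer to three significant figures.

T_f = 125 °C

ΔT = q / (m c) = 18370 / (403.1 × 0.459) = 99.29 °C
T_f = 26.1 + 99.29 = 125.39 °C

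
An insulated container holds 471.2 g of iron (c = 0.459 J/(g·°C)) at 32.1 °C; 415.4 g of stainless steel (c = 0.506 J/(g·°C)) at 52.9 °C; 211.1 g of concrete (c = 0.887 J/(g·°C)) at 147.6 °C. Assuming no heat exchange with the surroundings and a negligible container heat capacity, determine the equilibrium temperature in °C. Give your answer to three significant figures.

T_f = 74.5 °C

Σ mᵢcᵢ(T − Tᵢ) = 0  ⇒  T = Σ mᵢcᵢTᵢ / Σ mᵢcᵢ
Σ mᵢcᵢ = 471.2×0.459 + 415.4×0.506 + 211.1×0.887 = 613.7189
Σ mᵢcᵢTᵢ = 216.2808×32.1 + 210.1924×52.9 + 187.2457×147.6 = 45699
T = 45699 / 613.7189 = 74.46 °C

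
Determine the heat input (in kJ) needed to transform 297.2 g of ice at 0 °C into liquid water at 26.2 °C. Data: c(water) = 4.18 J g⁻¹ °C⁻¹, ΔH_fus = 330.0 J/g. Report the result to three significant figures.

q1 (melt at 0 °C): 297.2 × 330.0 = 98076 J
q2 (heat water 0.0→26.2 °C): 297.2 × 4.18 × 26.2 = 32548 J
Total: 98076 + 32548 = 130624 J = 131 kJ

q = 131 kJ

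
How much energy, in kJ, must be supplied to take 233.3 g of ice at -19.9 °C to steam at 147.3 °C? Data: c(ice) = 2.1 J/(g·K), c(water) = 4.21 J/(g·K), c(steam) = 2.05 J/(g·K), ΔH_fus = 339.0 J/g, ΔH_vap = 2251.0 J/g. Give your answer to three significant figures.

q = 735 kJ

q1 (heat ice -19.9→0.0 °C): 233.3 × 2.1 × 19.9 = 9750 J
q2 (melt at 0 °C): 233.3 × 339.0 = 79089 J
q3 (heat water 0.0→100.0 °C): 233.3 × 4.21 × 100.0 = 98219 J
q4 (vaporize at 100 °C): 233.3 × 2251.0 = 525158 J
q5 (heat steam 100.0→147.3 °C): 233.3 × 2.05 × 47.3 = 22622 J
Total: 9750 + 79089 + 98219 + 525158 + 22622 = 734838 J = 735 kJ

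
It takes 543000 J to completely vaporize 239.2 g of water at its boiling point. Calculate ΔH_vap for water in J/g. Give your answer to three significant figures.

ΔH_vap = 2270 J/g

ΔH_vap = q / m = 543000 / 239.2 = 2270 J/g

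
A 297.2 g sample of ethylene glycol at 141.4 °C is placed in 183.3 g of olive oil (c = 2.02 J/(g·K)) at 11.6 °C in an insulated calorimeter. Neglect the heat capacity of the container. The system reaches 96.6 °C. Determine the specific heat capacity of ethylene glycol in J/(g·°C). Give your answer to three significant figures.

q_gained = (183.3 × 2.02) × (96.6 − 11.6) = 31470 J
q_lost = 297.2 × c × (141.4 − 96.6) = 13314.56 c
Set equal: c = 31470 / 13314.56 = 2.36 J/(g·°C)

c = 2.36 J/(g·°C)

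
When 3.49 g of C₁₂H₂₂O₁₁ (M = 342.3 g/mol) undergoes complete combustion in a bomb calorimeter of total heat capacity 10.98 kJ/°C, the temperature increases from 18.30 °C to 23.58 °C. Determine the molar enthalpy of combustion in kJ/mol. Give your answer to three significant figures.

ΔT = 23.58 − 18.30 = 5.28 °C
q_cal = C_cal × ΔT = 10.98 × 5.28 = 57.9744 kJ
n = 3.49 / 342.3 = 0.010196 mol
q_rxn = −q_cal = -57.9744 kJ
ΔH = -57.9744 / 0.010196 = -5686 kJ/mol

ΔH = -5690 kJ/mol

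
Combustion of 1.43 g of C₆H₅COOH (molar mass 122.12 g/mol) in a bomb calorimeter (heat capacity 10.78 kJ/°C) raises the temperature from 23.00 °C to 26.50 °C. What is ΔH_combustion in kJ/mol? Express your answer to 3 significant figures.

ΔT = 26.50 − 23.00 = 3.50 °C
q_cal = C_cal × ΔT = 10.78 × 3.50 = 37.73 kJ
n = 1.43 / 122.12 = 0.01171 mol
q_rxn = −q_cal = -37.73 kJ
ΔH = -37.73 / 0.01171 = -3222 kJ/mol

ΔH = -3220 kJ/mol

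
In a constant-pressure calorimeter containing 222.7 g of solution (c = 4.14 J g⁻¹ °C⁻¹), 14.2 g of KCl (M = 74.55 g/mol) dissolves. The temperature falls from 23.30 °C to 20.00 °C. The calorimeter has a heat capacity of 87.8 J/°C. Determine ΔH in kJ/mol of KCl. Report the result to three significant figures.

|ΔT| = |20.00 − 23.30| = 3.30 °C
|q_surr| = (222.7 × 4.14 + 87.8) × 3.30 = 1009.778 × 3.30 = 3332 J
n(KCl) = 14.2 / 74.55 = 0.1905 mol
Temperature fell, so q_rxn = +|q_surr| = 3.332 kJ
ΔH = q_rxn / n = 17.49 kJ/mol

ΔH = 17.5 kJ/mol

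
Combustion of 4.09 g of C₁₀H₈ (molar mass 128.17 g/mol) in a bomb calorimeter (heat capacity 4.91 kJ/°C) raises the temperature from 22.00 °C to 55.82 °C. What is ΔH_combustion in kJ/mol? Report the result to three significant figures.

ΔH = -5200 kJ/mol

ΔT = 55.82 − 22.00 = 33.82 °C
q_cal = C_cal × ΔT = 4.91 × 33.82 = 166.0562 kJ
n = 4.09 / 128.17 = 0.03191 mol
q_rxn = −q_cal = -166.0562 kJ
ΔH = -166.0562 / 0.03191 = -5204 kJ/mol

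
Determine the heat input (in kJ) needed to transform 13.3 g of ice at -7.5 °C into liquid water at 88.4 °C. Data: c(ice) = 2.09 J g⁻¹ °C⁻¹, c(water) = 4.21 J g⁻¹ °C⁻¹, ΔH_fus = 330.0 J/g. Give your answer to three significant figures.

q1 (heat ice -7.5→0.0 °C): 13.3 × 2.09 × 7.5 = 208 J
q2 (melt at 0 °C): 13.3 × 330.0 = 4389 J
q3 (heat water 0.0→88.4 °C): 13.3 × 4.21 × 88.4 = 4950 J
Total: 208 + 4389 + 4950 = 9547 J = 9.55 kJ

q = 9.55 kJ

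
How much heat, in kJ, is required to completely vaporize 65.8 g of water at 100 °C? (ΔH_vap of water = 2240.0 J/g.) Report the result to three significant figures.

q = 147 kJ

q = m × ΔH_vap = 65.8 × 2240.0 = 147400 J = 147 kJ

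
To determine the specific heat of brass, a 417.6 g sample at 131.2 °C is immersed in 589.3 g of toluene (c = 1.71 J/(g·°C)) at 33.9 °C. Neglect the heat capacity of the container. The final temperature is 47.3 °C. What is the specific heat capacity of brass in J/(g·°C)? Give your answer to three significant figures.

c = 0.385 J/(g·°C)

q_gained = (589.3 × 1.71) × (47.3 − 33.9) = 13500 J
q_lost = 417.6 × c × (131.2 − 47.3) = 35036.64 c
Set equal: c = 13500 / 35036.64 = 0.385 J/(g·°C)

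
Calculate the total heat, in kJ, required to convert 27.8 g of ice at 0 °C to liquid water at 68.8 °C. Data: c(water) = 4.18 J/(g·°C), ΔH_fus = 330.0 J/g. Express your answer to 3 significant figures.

q = 17.2 kJ

q1 (melt at 0 °C): 27.8 × 330.0 = 9174 J
q2 (heat water 0.0→68.8 °C): 27.8 × 4.18 × 68.8 = 7995 J
Total: 9174 + 7995 = 17169 J = 17.2 kJ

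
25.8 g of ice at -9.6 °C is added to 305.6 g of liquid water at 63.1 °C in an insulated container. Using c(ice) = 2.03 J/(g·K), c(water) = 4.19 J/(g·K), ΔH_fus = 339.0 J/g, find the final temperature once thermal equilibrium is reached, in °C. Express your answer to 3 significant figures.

Heat to bring ice to 0 °C and melt it: q₁ = 25.8×2.03×9.6 + 25.8×339.0 = 9249.0 J
Heat the water can supply cooling to 0 °C: 305.6×4.19×63.1 = 80797.3 J > q₁, so all ice melts.
Energy balance: 305.6×4.19×(63.1 − T) = 9249.0 + 25.8×4.19×(T − 0)
1280.464(63.1 − T) = 9249.0 + 108.102 T
80797.3 − 9249.0 = 1388.566 T
T = 71548.3 / 1388.566 = 51.53 °C

T_f = 51.5 °C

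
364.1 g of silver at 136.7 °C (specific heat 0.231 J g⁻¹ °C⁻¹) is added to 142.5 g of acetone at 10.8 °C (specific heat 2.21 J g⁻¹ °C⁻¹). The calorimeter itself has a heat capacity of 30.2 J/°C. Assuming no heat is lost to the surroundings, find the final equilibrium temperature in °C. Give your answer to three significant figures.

Heat lost by silver = heat gained by acetone + calorimeter.
(364.1)(0.231)(136.7 − T) = [(142.5)(2.21) + 30.2](T − 10.8)
84.1071 (136.7 − T) = 345.125 (T − 10.8)
11497 − 84.1071 T = 345.125 T − 3727.4
15224.4 = 429.2321 T
T = 35.47 °C

T_f = 35.5 °C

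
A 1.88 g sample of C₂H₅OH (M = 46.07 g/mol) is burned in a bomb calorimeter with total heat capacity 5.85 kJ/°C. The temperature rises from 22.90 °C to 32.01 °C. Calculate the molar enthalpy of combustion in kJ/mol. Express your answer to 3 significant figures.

ΔT = 32.01 − 22.90 = 9.11 °C
q_cal = C_cal × ΔT = 5.85 × 9.11 = 53.2935 kJ
n = 1.88 / 46.07 = 0.04081 mol
q_rxn = −q_cal = -53.2935 kJ
ΔH = -53.2935 / 0.04081 = -1306 kJ/mol

ΔH = -1310 kJ/mol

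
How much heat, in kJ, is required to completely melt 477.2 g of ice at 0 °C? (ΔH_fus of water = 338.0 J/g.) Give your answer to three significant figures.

q = m × ΔH_fus = 477.2 × 338.0 = 161300 J = 161 kJ

q = 161 kJ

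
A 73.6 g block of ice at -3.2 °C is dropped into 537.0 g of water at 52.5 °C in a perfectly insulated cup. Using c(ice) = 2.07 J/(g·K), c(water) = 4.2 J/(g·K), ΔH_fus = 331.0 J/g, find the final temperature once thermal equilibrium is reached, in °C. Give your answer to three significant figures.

Heat to bring ice to 0 °C and melt it: q₁ = 73.6×2.07×3.2 + 73.6×331.0 = 24849 J
Heat the water can supply cooling to 0 °C: 537.0×4.2×52.5 = 118409 J > q₁, so all ice melts.
Energy balance: 537.0×4.2×(52.5 − T) = 24849 + 73.6×4.2×(T − 0)
2255.4(52.5 − T) = 24849 + 309.12 T
118409 − 24849 = 2564.52 T
T = 93560 / 2564.52 = 36.48 °C

T_f = 36.5 °C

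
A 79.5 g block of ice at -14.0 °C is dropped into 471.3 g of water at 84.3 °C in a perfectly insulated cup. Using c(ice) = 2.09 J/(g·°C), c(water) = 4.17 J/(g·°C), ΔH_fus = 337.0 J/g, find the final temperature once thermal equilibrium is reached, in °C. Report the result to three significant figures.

Heat to bring ice to 0 °C and melt it: q₁ = 79.5×2.09×14.0 + 79.5×337.0 = 29118 J
Heat the water can supply cooling to 0 °C: 471.3×4.17×84.3 = 165677 J > q₁, so all ice melts.
Energy balance: 471.3×4.17×(84.3 − T) = 29118 + 79.5×4.17×(T − 0)
1965.321(84.3 − T) = 29118 + 331.515 T
165677 − 29118 = 2296.836 T
T = 136559 / 2296.836 = 59.46 °C

T_f = 59.5 °C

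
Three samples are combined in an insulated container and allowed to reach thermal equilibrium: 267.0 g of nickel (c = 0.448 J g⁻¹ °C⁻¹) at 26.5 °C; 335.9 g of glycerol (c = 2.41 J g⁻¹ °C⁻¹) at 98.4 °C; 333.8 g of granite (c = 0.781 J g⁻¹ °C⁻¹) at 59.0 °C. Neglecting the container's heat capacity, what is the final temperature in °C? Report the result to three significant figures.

T_f = 82.5 °C

Σ mᵢcᵢ(T − Tᵢ) = 0  ⇒  T = Σ mᵢcᵢTᵢ / Σ mᵢcᵢ
Σ mᵢcᵢ = 267.0×0.448 + 335.9×2.41 + 333.8×0.781 = 1189.8328
Σ mᵢcᵢTᵢ = 119.616×26.5 + 809.519×98.4 + 260.6978×59.0 = 98208
T = 98208 / 1189.8328 = 82.54 °C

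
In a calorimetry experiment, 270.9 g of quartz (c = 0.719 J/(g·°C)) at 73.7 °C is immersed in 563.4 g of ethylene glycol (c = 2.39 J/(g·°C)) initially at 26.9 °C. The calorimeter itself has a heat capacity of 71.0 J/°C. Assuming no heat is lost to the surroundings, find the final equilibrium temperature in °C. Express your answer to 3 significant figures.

Heat lost by quartz = heat gained by ethylene glycol + calorimeter.
(270.9)(0.719)(73.7 − T) = [(563.4)(2.39) + 71.0](T − 26.9)
194.7771 (73.7 − T) = 1417.526 (T − 26.9)
14355 − 194.7771 T = 1417.526 T − 38131
52486 = 1612.3031 T
T = 32.55 °C

T_f = 32.6 °C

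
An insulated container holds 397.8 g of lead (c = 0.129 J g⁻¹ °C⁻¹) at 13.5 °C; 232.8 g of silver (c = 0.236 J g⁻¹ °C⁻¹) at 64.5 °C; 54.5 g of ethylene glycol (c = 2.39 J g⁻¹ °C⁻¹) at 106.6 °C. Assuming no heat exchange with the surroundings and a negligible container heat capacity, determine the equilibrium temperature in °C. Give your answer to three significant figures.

Σ mᵢcᵢ(T − Tᵢ) = 0  ⇒  T = Σ mᵢcᵢTᵢ / Σ mᵢcᵢ
Σ mᵢcᵢ = 397.8×0.129 + 232.8×0.236 + 54.5×2.39 = 236.5120
Σ mᵢcᵢTᵢ = 51.3162×13.5 + 54.9408×64.5 + 130.255×106.6 = 18122
T = 18122 / 236.5120 = 76.62 °C

T_f = 76.6 °C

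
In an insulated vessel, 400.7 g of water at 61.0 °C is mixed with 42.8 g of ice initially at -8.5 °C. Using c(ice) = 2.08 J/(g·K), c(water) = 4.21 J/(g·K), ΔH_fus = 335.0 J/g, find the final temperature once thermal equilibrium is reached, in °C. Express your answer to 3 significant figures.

T_f = 47.0 °C

Heat to bring ice to 0 °C and melt it: q₁ = 42.8×2.08×8.5 + 42.8×335.0 = 15095 J
Heat the water can supply cooling to 0 °C: 400.7×4.21×61.0 = 102904 J > q₁, so all ice melts.
Energy balance: 400.7×4.21×(61.0 − T) = 15095 + 42.8×4.21×(T − 0)
1686.947(61.0 − T) = 15095 + 180.188 T
102904 − 15095 = 1867.135 T
T = 87809 / 1867.135 = 47.03 °C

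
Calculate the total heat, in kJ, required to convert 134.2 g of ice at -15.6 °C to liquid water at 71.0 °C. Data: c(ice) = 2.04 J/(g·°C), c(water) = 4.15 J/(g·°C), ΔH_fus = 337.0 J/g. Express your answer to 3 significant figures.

q1 (heat ice -15.6→0.0 °C): 134.2 × 2.04 × 15.6 = 4271 J
q2 (melt at 0 °C): 134.2 × 337.0 = 45225 J
q3 (heat water 0.0→71.0 °C): 134.2 × 4.15 × 71.0 = 39542 J
Total: 4271 + 45225 + 39542 = 89038 J = 89.0 kJ

q = 89.0 kJ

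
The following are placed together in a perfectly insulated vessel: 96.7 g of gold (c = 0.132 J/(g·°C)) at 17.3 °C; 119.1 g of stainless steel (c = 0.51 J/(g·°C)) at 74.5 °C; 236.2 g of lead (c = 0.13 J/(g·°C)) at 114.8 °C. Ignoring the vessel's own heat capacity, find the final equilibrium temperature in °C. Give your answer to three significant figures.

T_f = 79.4 °C

Σ mᵢcᵢ(T − Tᵢ) = 0  ⇒  T = Σ mᵢcᵢTᵢ / Σ mᵢcᵢ
Σ mᵢcᵢ = 96.7×0.132 + 119.1×0.51 + 236.2×0.13 = 104.2114
Σ mᵢcᵢTᵢ = 12.7644×17.3 + 60.741×74.5 + 30.706×114.8 = 8271.1
T = 8271.1 / 104.2114 = 79.37 °C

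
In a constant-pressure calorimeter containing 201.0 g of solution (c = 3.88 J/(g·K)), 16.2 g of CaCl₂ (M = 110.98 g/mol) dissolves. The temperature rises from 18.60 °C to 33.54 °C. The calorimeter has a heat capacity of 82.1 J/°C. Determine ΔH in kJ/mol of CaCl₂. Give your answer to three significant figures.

ΔH = -88.2 kJ/mol

|ΔT| = |33.54 − 18.60| = 14.94 °C
|q_surr| = (201.0 × 3.88 + 82.1) × 14.94 = 861.98 × 14.94 = 12880 J
n(CaCl₂) = 16.2 / 110.98 = 0.1460 mol
Temperature rose, so q_rxn = −|q_surr| = -12.88 kJ
ΔH = q_rxn / n = -88.22 kJ/mol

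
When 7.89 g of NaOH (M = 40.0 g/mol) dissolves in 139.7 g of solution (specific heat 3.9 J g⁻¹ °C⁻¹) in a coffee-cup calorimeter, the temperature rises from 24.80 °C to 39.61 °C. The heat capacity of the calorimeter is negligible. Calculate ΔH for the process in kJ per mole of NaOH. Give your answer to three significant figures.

|ΔT| = |39.61 − 24.80| = 14.81 °C
|q_surr| = (139.7 × 3.9) × 14.81 = 544.83 × 14.81 = 8069 J
n(NaOH) = 7.89 / 40.0 = 0.1973 mol
Temperature rose, so q_rxn = −|q_surr| = -8.069 kJ
ΔH = q_rxn / n = -40.90 kJ/mol

ΔH = -40.9 kJ/mol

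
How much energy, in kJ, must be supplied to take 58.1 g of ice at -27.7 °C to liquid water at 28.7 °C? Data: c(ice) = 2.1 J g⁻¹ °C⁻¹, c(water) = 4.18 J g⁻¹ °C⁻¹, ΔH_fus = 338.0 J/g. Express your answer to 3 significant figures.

q1 (heat ice -27.7→0.0 °C): 58.1 × 2.1 × 27.7 = 3380 J
q2 (melt at 0 °C): 58.1 × 338.0 = 19638 J
q3 (heat water 0.0→28.7 °C): 58.1 × 4.18 × 28.7 = 6970 J
Total: 3380 + 19638 + 6970 = 29988 J = 30.0 kJ

q = 30.0 kJ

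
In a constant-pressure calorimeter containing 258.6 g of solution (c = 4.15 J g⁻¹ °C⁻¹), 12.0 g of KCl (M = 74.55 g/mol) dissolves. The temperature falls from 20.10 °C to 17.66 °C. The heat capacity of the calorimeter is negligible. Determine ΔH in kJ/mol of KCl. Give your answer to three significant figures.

ΔH = 16.3 kJ/mol

|ΔT| = |17.66 − 20.10| = 2.44 °C
|q_surr| = (258.6 × 4.15) × 2.44 = 1073.19 × 2.44 = 2619 J
n(KCl) = 12.0 / 74.55 = 0.1610 mol
Temperature fell, so q_rxn = +|q_surr| = 2.619 kJ
ΔH = q_rxn / n = 16.27 kJ/mol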